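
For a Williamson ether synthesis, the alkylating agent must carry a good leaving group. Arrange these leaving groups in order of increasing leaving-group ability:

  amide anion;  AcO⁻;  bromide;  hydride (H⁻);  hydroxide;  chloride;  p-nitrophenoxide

amide anion < hydride (H⁻) < hydroxide < p-nitrophenoxide < AcO⁻ < chloride < bromide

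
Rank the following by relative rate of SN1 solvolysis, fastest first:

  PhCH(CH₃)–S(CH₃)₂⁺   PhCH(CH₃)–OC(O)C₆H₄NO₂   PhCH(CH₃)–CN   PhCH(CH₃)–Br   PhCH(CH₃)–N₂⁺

PhCH(CH₃)–N₂⁺ > PhCH(CH₃)–Br > PhCH(CH₃)–S(CH₃)₂⁺ > PhCH(CH₃)–OC(O)C₆H₄NO₂ > PhCH(CH₃)–CN

With the same alkyl group throughout, only the leaving group differentiates the rates.
Rank by basicity of the departing species: weakest base leaves most easily.
PhCH(CH₃)–N₂⁺ loses N₂: no meaningful conjugate acid; N₂ departs as an exceptionally stable neutral molecule
PhCH(CH₃)–Br loses Br⁻: pKₐ(HBr) ≈ -9
PhCH(CH₃)–S(CH₃)₂⁺ loses SR'₂: pKₐ(R'₂SH⁺) ≈ -7
PhCH(CH₃)–OC(O)C₆H₄NO₂ loses p-O₂N–C₆H₄–COO⁻: pKₐ(p-nitrobenzoic acid) ≈ 3.4
PhCH(CH₃)–CN loses CN⁻: pKₐ(HCN) ≈ 9.2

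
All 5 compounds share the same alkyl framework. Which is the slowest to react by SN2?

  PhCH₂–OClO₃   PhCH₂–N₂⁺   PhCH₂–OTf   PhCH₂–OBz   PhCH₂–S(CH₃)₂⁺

With the same alkyl group throughout, only the leaving group differentiates the rates.
The more stable X⁻ (or X) is on its own — i.e. the weaker a base it is — the better a leaving group it makes.
PhCH₂–N₂⁺ loses N₂: no meaningful conjugate acid; N₂ departs as an exceptionally stable neutral molecule
PhCH₂–OTf loses OTf⁻: pKₐ(CF₃SO₃H (triflic acid)) ≈ -14
PhCH₂–OClO₃ loses ClO₄⁻: pKₐ(HClO₄) ≈ -10
PhCH₂–S(CH₃)₂⁺ loses SR'₂: pKₐ(R'₂SH⁺) ≈ -7
PhCH₂–OBz loses PhCOO⁻: pKₐ(C₆H₅COOH) ≈ 4.2

PhCH₂–OBz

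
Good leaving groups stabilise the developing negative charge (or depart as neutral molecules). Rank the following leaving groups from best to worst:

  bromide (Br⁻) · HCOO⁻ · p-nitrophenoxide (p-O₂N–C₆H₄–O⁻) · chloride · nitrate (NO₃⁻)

A good leaving group is a weak base: the lower the pKₐ of its conjugate acid, the more readily it departs.
bromide (Br⁻): pKₐ(HBr) ≈ -9
chloride: pKₐ(HCl) ≈ -7
nitrate (NO₃⁻): pKₐ(HNO₃) ≈ -1.3
HCOO⁻: pKₐ(HCOOH) ≈ 3.8
p-nitrophenoxide (p-O₂N–C₆H₄–O⁻): pKₐ(p-nitrophenol) ≈ 7.2

bromide (Br⁻) > chloride > nitrate (NO₃⁻) > HCOO⁻ > p-nitrophenoxide (p-O₂N–C₆H₄–O⁻)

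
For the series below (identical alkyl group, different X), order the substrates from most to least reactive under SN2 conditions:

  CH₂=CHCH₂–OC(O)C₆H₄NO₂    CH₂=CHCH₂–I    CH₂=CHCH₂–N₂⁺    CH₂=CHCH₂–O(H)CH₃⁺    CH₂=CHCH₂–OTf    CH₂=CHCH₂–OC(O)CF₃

CH₂=CHCH₂–N₂⁺ > CH₂=CHCH₂–OTf > CH₂=CHCH₂–I > CH₂=CHCH₂–O(H)CH₃⁺ > CH₂=CHCH₂–OC(O)CF₃ > CH₂=CHCH₂–OC(O)C₆H₄NO₂

The skeletons are identical, so relative rate is governed entirely by leaving-group ability.
A good leaving group is a weak base: the lower the pKₐ of its conjugate acid, the more readily it departs.
CH₂=CHCH₂–N₂⁺ loses N₂: no meaningful conjugate acid; N₂ departs as an exceptionally stable neutral molecule
CH₂=CHCH₂–OTf loses OTf⁻: pKₐ(CF₃SO₃H (triflic acid)) ≈ -14
CH₂=CHCH₂–I loses I⁻: pKₐ(HI) ≈ -10
CH₂=CHCH₂–O(H)CH₃⁺ loses R'OH: pKₐ(R'OH₂⁺) ≈ -2.4
CH₂=CHCH₂–OC(O)CF₃ loses CF₃COO⁻: pKₐ(CF₃COOH) ≈ 0.2
CH₂=CHCH₂–OC(O)C₆H₄NO₂ loses p-O₂N–C₆H₄–COO⁻: pKₐ(p-nitrobenzoic acid) ≈ 3.4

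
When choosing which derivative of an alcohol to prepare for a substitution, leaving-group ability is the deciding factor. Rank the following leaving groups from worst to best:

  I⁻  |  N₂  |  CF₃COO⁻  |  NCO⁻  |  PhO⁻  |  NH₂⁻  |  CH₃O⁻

NH₂⁻ < CH₃O⁻ < PhO⁻ < NCO⁻ < CF₃COO⁻ < I⁻ < N₂

The more stable X⁻ (or X) is on its own — i.e. the weaker a base it is — the better a leaving group it makes.
N₂: no meaningful conjugate acid; N₂ departs as an exceptionally stable neutral molecule
I⁻: pKₐ(HI) ≈ -10
CF₃COO⁻: pKₐ(CF₃COOH) ≈ 0.2
NCO⁻: pKₐ(HOCN) ≈ 3.5
PhO⁻: pKₐ(C₆H₅OH (phenol)) ≈ 10
CH₃O⁻: pKₐ(CH₃OH) ≈ 15.5 — strong base; alkoxides do not leave unassisted
NH₂⁻: pKₐ(NH₃) ≈ 38 — extremely strong base; never a leaving group
Reversing gives the worst-to-best order requested.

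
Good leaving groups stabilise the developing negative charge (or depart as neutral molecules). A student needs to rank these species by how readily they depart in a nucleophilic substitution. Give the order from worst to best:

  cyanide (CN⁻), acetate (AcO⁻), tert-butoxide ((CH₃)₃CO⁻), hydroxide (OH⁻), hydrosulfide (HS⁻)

A good leaving group is a weak base: the lower the pKₐ of its conjugate acid, the more readily it departs.
acetate (AcO⁻): pKₐ(CH₃COOH) ≈ 4.8 — resonance-stabilised but still a weak base
hydrosulfide (HS⁻): pKₐ(H₂S) ≈ 7 — larger and more polarisable than the oxygen analogue
cyanide (CN⁻): pKₐ(HCN) ≈ 9.2
hydroxide (OH⁻): pKₐ(H₂O) ≈ 15.7 — strong base; essentially never leaves without prior activation
tert-butoxide ((CH₃)₃CO⁻): pKₐ(t-BuOH) ≈ 18 — bulky, strongly basic alkoxide
Listed from poorest to best leaving group as asked.

tert-butoxide ((CH₃)₃CO⁻) < hydroxide (OH⁻) < cyanide (CN⁻) < hydrosulfide (HS⁻) < acetate (AcO⁻)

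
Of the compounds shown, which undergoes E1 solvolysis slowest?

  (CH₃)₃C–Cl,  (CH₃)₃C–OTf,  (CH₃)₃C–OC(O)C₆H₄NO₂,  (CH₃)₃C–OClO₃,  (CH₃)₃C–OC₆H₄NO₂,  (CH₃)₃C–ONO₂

Identical carbon frameworks mean the comparison reduces to leaving-group quality.
The more stable X⁻ (or X) is on its own — i.e. the weaker a base it is — the better a leaving group it makes.
(CH₃)₃C–OTf loses OTf⁻: pKₐ(CF₃SO₃H (triflic acid)) ≈ -14
(CH₃)₃C–OClO₃ loses ClO₄⁻: pKₐ(HClO₄) ≈ -10
(CH₃)₃C–Cl loses Cl⁻: pKₐ(HCl) ≈ -7
(CH₃)₃C–ONO₂ loses NO₃⁻: pKₐ(HNO₃) ≈ -1.3
(CH₃)₃C–OC(O)C₆H₄NO₂ loses p-O₂N–C₆H₄–COO⁻: pKₐ(p-nitrobenzoic acid) ≈ 3.4
(CH₃)₃C–OC₆H₄NO₂ loses p-O₂N–C₆H₄–O⁻: pKₐ(p-nitrophenol) ≈ 7.2

(CH₃)₃C–OC₆H₄NO₂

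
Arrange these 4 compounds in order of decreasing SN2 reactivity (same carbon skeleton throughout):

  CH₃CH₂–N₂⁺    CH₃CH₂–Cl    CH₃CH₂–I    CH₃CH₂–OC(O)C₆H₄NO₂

CH₃CH₂–N₂⁺ > CH₃CH₂–I > CH₃CH₂–Cl > CH₃CH₂–OC(O)C₆H₄NO₂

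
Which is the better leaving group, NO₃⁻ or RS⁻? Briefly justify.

NO₃⁻

NO₃⁻ is the better leaving group.
pKₐ(HNO₃) ≈ -1.3 versus pKₐ(RSH (a thiol)) ≈ 10.5: NO₃⁻ is the much weaker base.
Resonance-delocalised over three oxygens.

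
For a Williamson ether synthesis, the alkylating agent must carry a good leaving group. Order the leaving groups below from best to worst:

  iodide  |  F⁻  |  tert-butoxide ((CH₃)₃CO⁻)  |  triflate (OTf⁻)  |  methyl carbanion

triflate (OTf⁻): pKₐ(CF₃SO₃H (triflic acid)) ≈ -14
iodide: pKₐ(HI) ≈ -10
F⁻: pKₐ(HF) ≈ 3.2
tert-butoxide ((CH₃)₃CO⁻): pKₐ(t-BuOH) ≈ 18
methyl carbanion: pKₐ(CH₄) ≈ 48

triflate (OTf⁻) > iodide > F⁻ > tert-butoxide ((CH₃)₃CO⁻) > methyl carbanion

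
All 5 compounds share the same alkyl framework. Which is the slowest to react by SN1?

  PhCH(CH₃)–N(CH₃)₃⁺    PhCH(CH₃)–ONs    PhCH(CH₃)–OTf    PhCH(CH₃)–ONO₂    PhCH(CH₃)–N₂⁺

With the same alkyl group throughout, only the leaving group differentiates the rates.
Rank by basicity of the departing species: weakest base leaves most easily.
PhCH(CH₃)–N₂⁺ loses N₂: no meaningful conjugate acid; N₂ departs as an exceptionally stable neutral molecule
PhCH(CH₃)–OTf loses OTf⁻: pKₐ(CF₃SO₃H (triflic acid)) ≈ -14
PhCH(CH₃)–ONs loses ONs⁻: pKₐ(p-O₂NC₆H₄SO₃H) ≈ -3.5
PhCH(CH₃)–ONO₂ loses NO₃⁻: pKₐ(HNO₃) ≈ -1.3
PhCH(CH₃)–N(CH₃)₃⁺ loses NR'₃: pKₐ(R'₃NH⁺) ≈ 10.7

PhCH(CH₃)–N(CH₃)₃⁺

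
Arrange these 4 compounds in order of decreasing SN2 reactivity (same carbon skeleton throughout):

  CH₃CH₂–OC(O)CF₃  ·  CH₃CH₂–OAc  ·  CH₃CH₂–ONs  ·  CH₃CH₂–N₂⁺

CH₃CH₂–N₂⁺ > CH₃CH₂–ONs > CH₃CH₂–OC(O)CF₃ > CH₃CH₂–OAc

The skeletons are identical, so relative rate is governed entirely by leaving-group ability.
A good leaving group is a weak base: the lower the pKₐ of its conjugate acid, the more readily it departs.
CH₃CH₂–N₂⁺ loses N₂: no meaningful conjugate acid; N₂ departs as an exceptionally stable neutral molecule
CH₃CH₂–ONs loses ONs⁻: pKₐ(p-O₂NC₆H₄SO₃H) ≈ -3.5
CH₃CH₂–OC(O)CF₃ loses CF₃COO⁻: pKₐ(CF₃COOH) ≈ 0.2
CH₃CH₂–OAc loses AcO⁻: pKₐ(CH₃COOH) ≈ 4.8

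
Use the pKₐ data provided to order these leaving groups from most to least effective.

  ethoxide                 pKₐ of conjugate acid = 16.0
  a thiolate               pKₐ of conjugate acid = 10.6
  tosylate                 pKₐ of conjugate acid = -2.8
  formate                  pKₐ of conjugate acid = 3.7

Lower conjugate-acid pKₐ ⇒ weaker base ⇒ better leaving group.
Sorting by the given values: tosylate (-2.8), formate (3.7), a thiolate (10.6), ethoxide (16.0).

tosylate > formate > a thiolate > ethoxide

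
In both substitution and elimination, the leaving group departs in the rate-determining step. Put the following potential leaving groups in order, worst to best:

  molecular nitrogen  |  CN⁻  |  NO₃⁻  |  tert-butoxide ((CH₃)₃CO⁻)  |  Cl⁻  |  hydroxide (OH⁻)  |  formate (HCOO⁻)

A good leaving group is a weak base: the lower the pKₐ of its conjugate acid, the more readily it departs.
molecular nitrogen: no meaningful conjugate acid; N₂ departs as an exceptionally stable neutral molecule
Cl⁻: pKₐ(HCl) ≈ -7
NO₃⁻: pKₐ(HNO₃) ≈ -1.3
formate (HCOO⁻): pKₐ(HCOOH) ≈ 3.8
CN⁻: pKₐ(HCN) ≈ 9.2
hydroxide (OH⁻): pKₐ(H₂O) ≈ 15.7
tert-butoxide ((CH₃)₃CO⁻): pKₐ(t-BuOH) ≈ 18
The question asks for worst first, so the sequence is read in increasing leaving-group ability.

tert-butoxide ((CH₃)₃CO⁻) < hydroxide (OH⁻) < CN⁻ < formate (HCOO⁻) < NO₃⁻ < Cl⁻ < molecular nitrogen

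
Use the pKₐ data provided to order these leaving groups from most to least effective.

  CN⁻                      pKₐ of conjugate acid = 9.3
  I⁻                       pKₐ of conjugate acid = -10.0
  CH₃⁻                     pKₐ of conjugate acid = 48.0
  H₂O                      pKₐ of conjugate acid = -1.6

I⁻ > H₂O > CN⁻ > CH₃⁻

Lower conjugate-acid pKₐ ⇒ weaker base ⇒ better leaving group.
Sorting by the given values: I⁻ (-10.0), H₂O (-1.6), CN⁻ (9.3), CH₃⁻ (48.0).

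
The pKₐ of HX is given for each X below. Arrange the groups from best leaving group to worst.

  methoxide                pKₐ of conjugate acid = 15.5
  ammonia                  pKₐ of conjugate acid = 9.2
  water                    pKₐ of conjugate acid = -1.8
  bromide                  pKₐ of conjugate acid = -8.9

bromide > water > ammonia > methoxide

Lower conjugate-acid pKₐ ⇒ weaker base ⇒ better leaving group.
Sorting by the given values: bromide (-8.9), water (-1.8), ammonia (9.2), methoxide (15.5).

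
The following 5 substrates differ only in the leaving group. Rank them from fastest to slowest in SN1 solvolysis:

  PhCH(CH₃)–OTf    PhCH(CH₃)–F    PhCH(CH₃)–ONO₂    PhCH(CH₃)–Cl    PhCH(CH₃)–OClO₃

The skeletons are identical, so relative rate is governed entirely by leaving-group ability.
A good leaving group is a weak base: the lower the pKₐ of its conjugate acid, the more readily it departs.
PhCH(CH₃)–OTf loses OTf⁻: pKₐ(CF₃SO₃H (triflic acid)) ≈ -14
PhCH(CH₃)–OClO₃ loses ClO₄⁻: pKₐ(HClO₄) ≈ -10
PhCH(CH₃)–Cl loses Cl⁻: pKₐ(HCl) ≈ -7
PhCH(CH₃)–ONO₂ loses NO₃⁻: pKₐ(HNO₃) ≈ -1.3
PhCH(CH₃)–F loses F⁻: pKₐ(HF) ≈ 3.2

PhCH(CH₃)–OTf > PhCH(CH₃)–OClO₃ > PhCH(CH₃)–Cl > PhCH(CH₃)–ONO₂ > PhCH(CH₃)–F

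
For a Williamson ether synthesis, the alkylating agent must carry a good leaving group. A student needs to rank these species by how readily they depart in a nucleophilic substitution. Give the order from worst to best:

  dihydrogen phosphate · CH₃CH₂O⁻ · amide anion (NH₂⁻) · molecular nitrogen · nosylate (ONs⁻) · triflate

A good leaving group is a weak base: the lower the pKₐ of its conjugate acid, the more readily it departs.
molecular nitrogen: no meaningful conjugate acid; N₂ departs as an exceptionally stable neutral molecule
triflate: pKₐ(CF₃SO₃H (triflic acid)) ≈ -14
nosylate (ONs⁻): pKₐ(p-O₂NC₆H₄SO₃H) ≈ -3.5
dihydrogen phosphate: pKₐ(H₃PO₄) ≈ 2.1
CH₃CH₂O⁻: pKₐ(CH₃CH₂OH) ≈ 16
amide anion (NH₂⁻): pKₐ(NH₃) ≈ 38
Listed from poorest to best leaving group as asked.

amide anion (NH₂⁻) < CH₃CH₂O⁻ < dihydrogen phosphate < nosylate (ONs⁻) < triflate < molecular nitrogen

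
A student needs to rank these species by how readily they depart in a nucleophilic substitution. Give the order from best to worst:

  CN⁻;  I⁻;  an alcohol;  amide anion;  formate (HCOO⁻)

I⁻ > an alcohol > formate (HCOO⁻) > CN⁻ > amide anion

A good leaving group is a weak base: the lower the pKₐ of its conjugate acid, the more readily it departs.
I⁻: pKₐ(HI) ≈ -10
an alcohol: pKₐ(R'OH₂⁺) ≈ -2.4
formate (HCOO⁻): pKₐ(HCOOH) ≈ 3.8
CN⁻: pKₐ(HCN) ≈ 9.2
amide anion: pKₐ(NH₃) ≈ 38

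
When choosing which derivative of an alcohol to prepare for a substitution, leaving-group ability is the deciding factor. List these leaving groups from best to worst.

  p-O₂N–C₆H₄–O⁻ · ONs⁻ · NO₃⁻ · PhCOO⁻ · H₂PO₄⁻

ONs⁻ > NO₃⁻ > H₂PO₄⁻ > PhCOO⁻ > p-O₂N–C₆H₄–O⁻

A good leaving group is a weak base: the lower the pKₐ of its conjugate acid, the more readily it departs.
ONs⁻: pKₐ(p-O₂NC₆H₄SO₃H) ≈ -3.5 — p-nitro group further stabilises the sulfonate
NO₃⁻: pKₐ(HNO₃) ≈ -1.3
H₂PO₄⁻: pKₐ(H₃PO₄) ≈ 2.1 — moderate base; biological leaving group after further activation
PhCOO⁻: pKₐ(C₆H₅COOH) ≈ 4.2 — aryl carboxylate
p-O₂N–C₆H₄–O⁻: pKₐ(p-nitrophenol) ≈ 7.2 — nitro group delocalises the charge; the classic chromogenic LG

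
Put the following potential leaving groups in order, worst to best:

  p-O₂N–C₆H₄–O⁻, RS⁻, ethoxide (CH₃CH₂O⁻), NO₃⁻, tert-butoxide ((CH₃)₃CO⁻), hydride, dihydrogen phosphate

hydride < tert-butoxide ((CH₃)₃CO⁻) < ethoxide (CH₃CH₂O⁻) < RS⁻ < p-O₂N–C₆H₄–O⁻ < dihydrogen phosphate < NO₃⁻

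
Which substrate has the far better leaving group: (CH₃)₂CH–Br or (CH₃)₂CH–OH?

From (CH₃)₂CH–OH the departing group would be OH⁻ (pKₐ(H₂O) ≈ 15.7). Strong base; essentially never leaves without prior activation.
From (CH₃)₂CH–Br the leaving group is Br⁻ (pKₐ(HBr) ≈ -9). Weak base; good leaving group.
(In practice (CH₃)₂CH–Br is made from (CH₃)₂CH–OH by treatment with PBr₃, replacing the hydroxyl with bromide.)

(CH₃)₂CH–Br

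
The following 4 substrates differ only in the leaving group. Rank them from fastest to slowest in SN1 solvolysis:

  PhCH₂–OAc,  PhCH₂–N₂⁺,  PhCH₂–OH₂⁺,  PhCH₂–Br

PhCH₂–N₂⁺ > PhCH₂–Br > PhCH₂–OH₂⁺ > PhCH₂–OAc

Same R in every case — rank the leaving groups.
The more stable X⁻ (or X) is on its own — i.e. the weaker a base it is — the better a leaving group it makes.
PhCH₂–N₂⁺ loses N₂: no meaningful conjugate acid; N₂ departs as an exceptionally stable neutral molecule
PhCH₂–Br loses Br⁻: pKₐ(HBr) ≈ -9
PhCH₂–OH₂⁺ loses H₂O: pKₐ(H₃O⁺) ≈ -1.7
PhCH₂–OAc loses AcO⁻: pKₐ(CH₃COOH) ≈ 4.8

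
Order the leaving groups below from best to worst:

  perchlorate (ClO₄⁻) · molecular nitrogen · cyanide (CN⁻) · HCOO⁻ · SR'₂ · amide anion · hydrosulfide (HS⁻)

molecular nitrogen > perchlorate (ClO₄⁻) > SR'₂ > HCOO⁻ > hydrosulfide (HS⁻) > cyanide (CN⁻) > amide anion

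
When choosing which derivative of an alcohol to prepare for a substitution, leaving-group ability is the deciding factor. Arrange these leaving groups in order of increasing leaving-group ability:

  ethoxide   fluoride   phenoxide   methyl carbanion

methyl carbanion < ethoxide < phenoxide < fluoride

fluoride: pKₐ(HF) ≈ 3.2
phenoxide: pKₐ(C₆H₅OH (phenol)) ≈ 10
ethoxide: pKₐ(CH₃CH₂OH) ≈ 16
methyl carbanion: pKₐ(CH₄) ≈ 48
Reversing gives the worst-to-best order requested.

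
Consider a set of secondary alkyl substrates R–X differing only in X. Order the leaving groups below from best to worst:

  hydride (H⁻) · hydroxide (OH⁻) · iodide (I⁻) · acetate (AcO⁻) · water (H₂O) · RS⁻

iodide (I⁻) > water (H₂O) > acetate (AcO⁻) > RS⁻ > hydroxide (OH⁻) > hydride (H⁻)

The more stable X⁻ (or X) is on its own — i.e. the weaker a base it is — the better a leaving group it makes.
iodide (I⁻): pKₐ(HI) ≈ -10 — large, highly polarisable; very weak base
water (H₂O): pKₐ(H₃O⁺) ≈ -1.7
acetate (AcO⁻): pKₐ(CH₃COOH) ≈ 4.8 — resonance-stabilised but still a weak base
RS⁻: pKₐ(RSH (a thiol)) ≈ 10.5 — moderately basic; rarely leaves without activation
hydroxide (OH⁻): pKₐ(H₂O) ≈ 15.7 — strong base; essentially never leaves without prior activation
hydride (H⁻): pKₐ(H₂) ≈ 36 — extremely strong base; leaves only in special hydride-transfer contexts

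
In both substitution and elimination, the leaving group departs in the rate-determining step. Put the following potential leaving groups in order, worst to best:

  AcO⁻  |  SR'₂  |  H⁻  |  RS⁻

H⁻ < RS⁻ < AcO⁻ < SR'₂

The more stable X⁻ (or X) is on its own — i.e. the weaker a base it is — the better a leaving group it makes.
SR'₂: pKₐ(R'₂SH⁺) ≈ -7
AcO⁻: pKₐ(CH₃COOH) ≈ 4.8 — resonance-stabilised but still a weak base
RS⁻: pKₐ(RSH (a thiol)) ≈ 10.5
H⁻: pKₐ(H₂) ≈ 36 — extremely strong base; leaves only in special hydride-transfer contexts
Listed from poorest to best leaving group as asked.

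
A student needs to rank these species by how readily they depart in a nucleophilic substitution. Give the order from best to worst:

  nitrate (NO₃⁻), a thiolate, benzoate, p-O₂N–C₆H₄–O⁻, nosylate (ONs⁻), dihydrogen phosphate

nosylate (ONs⁻) > nitrate (NO₃⁻) > dihydrogen phosphate > benzoate > p-O₂N–C₆H₄–O⁻ > a thiolate

The more stable X⁻ (or X) is on its own — i.e. the weaker a base it is — the better a leaving group it makes.
nosylate (ONs⁻): pKₐ(p-O₂NC₆H₄SO₃H) ≈ -3.5
nitrate (NO₃⁻): pKₐ(HNO₃) ≈ -1.3
dihydrogen phosphate: pKₐ(H₃PO₄) ≈ 2.1
benzoate: pKₐ(C₆H₅COOH) ≈ 4.2
p-O₂N–C₆H₄–O⁻: pKₐ(p-nitrophenol) ≈ 7.2
a thiolate: pKₐ(RSH (a thiol)) ≈ 10.5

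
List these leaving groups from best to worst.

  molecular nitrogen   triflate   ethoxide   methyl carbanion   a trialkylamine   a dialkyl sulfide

molecular nitrogen > triflate > a dialkyl sulfide > a trialkylamine > ethoxide > methyl carbanion

Leaving-group ability tracks the stability of the departed species; conjugate-acid pKₐ is the usual yardstick (lower pKₐ → better LG).
molecular nitrogen: no meaningful conjugate acid; N₂ departs as an exceptionally stable neutral molecule
triflate: pKₐ(CF₃SO₃H (triflic acid)) ≈ -14 — charge spread over three oxygens and a CF₃ group; the premier leaving group in synthesis
a dialkyl sulfide: pKₐ(R'₂SH⁺) ≈ -7 — neutral; leaves from a sulfonium salt (R–SR'₂⁺)
a trialkylamine: pKₐ(R'₃NH⁺) ≈ 10.7
ethoxide: pKₐ(CH₃CH₂OH) ≈ 16 — strong base; alkoxides do not leave unassisted
methyl carbanion: pKₐ(CH₄) ≈ 48 — unstabilised carbanion; the worst conceivable leaving group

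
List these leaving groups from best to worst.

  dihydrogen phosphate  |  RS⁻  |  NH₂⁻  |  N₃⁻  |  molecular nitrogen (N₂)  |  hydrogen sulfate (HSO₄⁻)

A good leaving group is a weak base: the lower the pKₐ of its conjugate acid, the more readily it departs.
molecular nitrogen (N₂): no meaningful conjugate acid; N₂ departs as an exceptionally stable neutral molecule
hydrogen sulfate (HSO₄⁻): pKₐ(H₂SO₄) ≈ -3
dihydrogen phosphate: pKₐ(H₃PO₄) ≈ 2.1 — moderate base; biological leaving group after further activation
N₃⁻: pKₐ(HN₃) ≈ 4.7 — linear, resonance-stabilised
RS⁻: pKₐ(RSH (a thiol)) ≈ 10.5
NH₂⁻: pKₐ(NH₃) ≈ 38

molecular nitrogen (N₂) > hydrogen sulfate (HSO₄⁻) > dihydrogen phosphate > N₃⁻ > RS⁻ > NH₂⁻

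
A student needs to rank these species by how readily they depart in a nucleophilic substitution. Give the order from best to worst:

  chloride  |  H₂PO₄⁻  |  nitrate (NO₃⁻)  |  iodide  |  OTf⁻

Rank by basicity of the departing species: weakest base leaves most easily.
OTf⁻: pKₐ(CF₃SO₃H (triflic acid)) ≈ -14 — charge spread over three oxygens and a CF₃ group; the premier leaving group in synthesis
iodide: pKₐ(HI) ≈ -10 — large, highly polarisable; very weak base
chloride: pKₐ(HCl) ≈ -7
nitrate (NO₃⁻): pKₐ(HNO₃) ≈ -1.3
H₂PO₄⁻: pKₐ(H₃PO₄) ≈ 2.1 — moderate base; biological leaving group after further activation

OTf⁻ > iodide > chloride > nitrate (NO₃⁻) > H₂PO₄⁻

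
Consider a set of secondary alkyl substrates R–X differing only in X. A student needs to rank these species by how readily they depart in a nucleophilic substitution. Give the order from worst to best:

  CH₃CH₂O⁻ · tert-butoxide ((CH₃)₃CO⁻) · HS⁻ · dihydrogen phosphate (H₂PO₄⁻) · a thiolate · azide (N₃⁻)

A good leaving group is a weak base: the lower the pKₐ of its conjugate acid, the more readily it departs.
dihydrogen phosphate (H₂PO₄⁻): pKₐ(H₃PO₄) ≈ 2.1
azide (N₃⁻): pKₐ(HN₃) ≈ 4.7
HS⁻: pKₐ(H₂S) ≈ 7
a thiolate: pKₐ(RSH (a thiol)) ≈ 10.5
CH₃CH₂O⁻: pKₐ(CH₃CH₂OH) ≈ 16
tert-butoxide ((CH₃)₃CO⁻): pKₐ(t-BuOH) ≈ 18
Reversing gives the worst-to-best order requested.

tert-butoxide ((CH₃)₃CO⁻) < CH₃CH₂O⁻ < a thiolate < HS⁻ < azide (N₃⁻) < dihydrogen phosphate (H₂PO₄⁻)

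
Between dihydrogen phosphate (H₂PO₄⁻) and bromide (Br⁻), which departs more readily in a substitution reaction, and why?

bromide (Br⁻) is the better leaving group.
pKₐ(HBr) ≈ -9 versus pKₐ(H₃PO₄) ≈ 2.1: bromide (Br⁻) is the much weaker base.
Weak base; good leaving group.

bromide (Br⁻)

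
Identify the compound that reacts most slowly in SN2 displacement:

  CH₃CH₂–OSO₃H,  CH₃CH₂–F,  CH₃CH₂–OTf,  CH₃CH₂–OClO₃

CH₃CH₂–F

The skeletons are identical, so relative rate is governed entirely by leaving-group ability.
A good leaving group is a weak base: the lower the pKₐ of its conjugate acid, the more readily it departs.
CH₃CH₂–OTf loses OTf⁻: pKₐ(CF₃SO₃H (triflic acid)) ≈ -14
CH₃CH₂–OClO₃ loses ClO₄⁻: pKₐ(HClO₄) ≈ -10
CH₃CH₂–OSO₃H loses HSO₄⁻: pKₐ(H₂SO₄) ≈ -3
CH₃CH₂–F loses F⁻: pKₐ(HF) ≈ 3.2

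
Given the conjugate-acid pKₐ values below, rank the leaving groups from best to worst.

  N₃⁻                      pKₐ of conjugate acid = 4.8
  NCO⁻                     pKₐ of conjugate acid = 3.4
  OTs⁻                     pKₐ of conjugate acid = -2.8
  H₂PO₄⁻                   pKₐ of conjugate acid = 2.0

Lower conjugate-acid pKₐ ⇒ weaker base ⇒ better leaving group.
Sorting by the given values: OTs⁻ (-2.8), H₂PO₄⁻ (2.0), NCO⁻ (3.4), N₃⁻ (4.8).

OTs⁻ > H₂PO₄⁻ > NCO⁻ > N₃⁻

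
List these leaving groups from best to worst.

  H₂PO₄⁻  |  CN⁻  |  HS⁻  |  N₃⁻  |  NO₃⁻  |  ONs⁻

ONs⁻ > NO₃⁻ > H₂PO₄⁻ > N₃⁻ > HS⁻ > CN⁻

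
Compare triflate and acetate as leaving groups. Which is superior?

triflate

triflate is the better leaving group.
pKₐ(CF₃SO₃H (triflic acid)) ≈ -14 versus pKₐ(CH₃COOH) ≈ 4.8: triflate is the much weaker base.
Charge spread over three oxygens and a CF₃ group; the premier leaving group in synthesis.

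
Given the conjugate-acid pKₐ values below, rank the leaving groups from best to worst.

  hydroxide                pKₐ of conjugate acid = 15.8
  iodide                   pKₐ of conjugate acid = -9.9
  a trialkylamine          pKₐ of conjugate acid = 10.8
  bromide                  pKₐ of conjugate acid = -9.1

iodide > bromide > a trialkylamine > hydroxide

Lower conjugate-acid pKₐ ⇒ weaker base ⇒ better leaving group.
Sorting by the given values: iodide (-9.9), bromide (-9.1), a trialkylamine (10.8), hydroxide (15.8).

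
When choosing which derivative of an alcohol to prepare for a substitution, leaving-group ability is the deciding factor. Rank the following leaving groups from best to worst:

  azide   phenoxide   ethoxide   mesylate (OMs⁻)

mesylate (OMs⁻) > azide > phenoxide > ethoxide

mesylate (OMs⁻): pKₐ(CH₃SO₃H (MsOH)) ≈ -1.9
azide: pKₐ(HN₃) ≈ 4.7
phenoxide: pKₐ(C₆H₅OH (phenol)) ≈ 10
ethoxide: pKₐ(CH₃CH₂OH) ≈ 16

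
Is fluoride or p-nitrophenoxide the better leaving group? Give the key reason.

fluoride

fluoride is the better leaving group.
pKₐ(HF) ≈ 3.2 versus pKₐ(p-nitrophenol) ≈ 7.2: fluoride is the much weaker base.
Small and strongly basic; the poor halide leaving group.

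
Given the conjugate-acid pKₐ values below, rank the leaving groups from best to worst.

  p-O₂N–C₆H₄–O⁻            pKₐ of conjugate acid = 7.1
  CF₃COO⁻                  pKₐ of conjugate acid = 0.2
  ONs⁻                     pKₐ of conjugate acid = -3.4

ONs⁻ > CF₃COO⁻ > p-O₂N–C₆H₄–O⁻

Lower conjugate-acid pKₐ ⇒ weaker base ⇒ better leaving group.
Sorting by the given values: ONs⁻ (-3.4), CF₃COO⁻ (0.2), p-O₂N–C₆H₄–O⁻ (7.1).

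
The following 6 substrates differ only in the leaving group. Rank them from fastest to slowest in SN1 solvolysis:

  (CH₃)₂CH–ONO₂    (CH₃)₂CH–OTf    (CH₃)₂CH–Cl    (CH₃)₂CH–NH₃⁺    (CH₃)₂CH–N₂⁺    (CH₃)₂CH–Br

(CH₃)₂CH–N₂⁺ > (CH₃)₂CH–OTf > (CH₃)₂CH–Br > (CH₃)₂CH–Cl > (CH₃)₂CH–ONO₂ > (CH₃)₂CH–NH₃⁺

Identical carbon frameworks mean the comparison reduces to leaving-group quality.
The more stable X⁻ (or X) is on its own — i.e. the weaker a base it is — the better a leaving group it makes.
(CH₃)₂CH–N₂⁺ loses N₂: no meaningful conjugate acid; N₂ departs as an exceptionally stable neutral molecule
(CH₃)₂CH–OTf loses OTf⁻: pKₐ(CF₃SO₃H (triflic acid)) ≈ -14
(CH₃)₂CH–Br loses Br⁻: pKₐ(HBr) ≈ -9
(CH₃)₂CH–Cl loses Cl⁻: pKₐ(HCl) ≈ -7
(CH₃)₂CH–ONO₂ loses NO₃⁻: pKₐ(HNO₃) ≈ -1.3
(CH₃)₂CH–NH₃⁺ loses NH₃: pKₐ(NH₄⁺) ≈ 9.2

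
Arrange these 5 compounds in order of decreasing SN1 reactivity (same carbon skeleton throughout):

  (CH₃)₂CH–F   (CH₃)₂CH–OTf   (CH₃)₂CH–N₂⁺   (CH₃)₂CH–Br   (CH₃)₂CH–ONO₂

(CH₃)₂CH–N₂⁺ > (CH₃)₂CH–OTf > (CH₃)₂CH–Br > (CH₃)₂CH–ONO₂ > (CH₃)₂CH–F

Same R in every case — rank the leaving groups.
Leaving-group ability tracks the stability of the departed species; conjugate-acid pKₐ is the usual yardstick (lower pKₐ → better LG).
(CH₃)₂CH–N₂⁺ loses N₂: no meaningful conjugate acid; N₂ departs as an exceptionally stable neutral molecule
(CH₃)₂CH–OTf loses OTf⁻: pKₐ(CF₃SO₃H (triflic acid)) ≈ -14
(CH₃)₂CH–Br loses Br⁻: pKₐ(HBr) ≈ -9
(CH₃)₂CH–ONO₂ loses NO₃⁻: pKₐ(HNO₃) ≈ -1.3
(CH₃)₂CH–F loses F⁻: pKₐ(HF) ≈ 3.2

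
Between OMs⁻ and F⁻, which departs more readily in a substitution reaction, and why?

OMs⁻ is the better leaving group.
pKₐ(CH₃SO₃H (MsOH)) ≈ -1.9 versus pKₐ(HF) ≈ 3.2: OMs⁻ is the much weaker base.
Resonance-delocalised alkanesulfonate.

OMs⁻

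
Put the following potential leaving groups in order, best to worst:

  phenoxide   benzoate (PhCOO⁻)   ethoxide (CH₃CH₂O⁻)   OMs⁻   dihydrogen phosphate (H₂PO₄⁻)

Leaving-group ability tracks the stability of the departed species; conjugate-acid pKₐ is the usual yardstick (lower pKₐ → better LG).
OMs⁻: pKₐ(CH₃SO₃H (MsOH)) ≈ -1.9
dihydrogen phosphate (H₂PO₄⁻): pKₐ(H₃PO₄) ≈ 2.1
benzoate (PhCOO⁻): pKₐ(C₆H₅COOH) ≈ 4.2
phenoxide: pKₐ(C₆H₅OH (phenol)) ≈ 10
ethoxide (CH₃CH₂O⁻): pKₐ(CH₃CH₂OH) ≈ 16

OMs⁻ > dihydrogen phosphate (H₂PO₄⁻) > benzoate (PhCOO⁻) > phenoxide > ethoxide (CH₃CH₂O⁻)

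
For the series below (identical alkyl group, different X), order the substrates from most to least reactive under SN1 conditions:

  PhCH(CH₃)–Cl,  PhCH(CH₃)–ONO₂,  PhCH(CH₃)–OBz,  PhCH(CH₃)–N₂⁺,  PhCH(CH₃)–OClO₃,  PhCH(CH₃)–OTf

Identical carbon frameworks mean the comparison reduces to leaving-group quality.
Rank by basicity of the departing species: weakest base leaves most easily.
PhCH(CH₃)–N₂⁺ loses N₂: no meaningful conjugate acid; N₂ departs as an exceptionally stable neutral molecule
PhCH(CH₃)–OTf loses OTf⁻: pKₐ(CF₃SO₃H (triflic acid)) ≈ -14
PhCH(CH₃)–OClO₃ loses ClO₄⁻: pKₐ(HClO₄) ≈ -10
PhCH(CH₃)–Cl loses Cl⁻: pKₐ(HCl) ≈ -7
PhCH(CH₃)–ONO₂ loses NO₃⁻: pKₐ(HNO₃) ≈ -1.3
PhCH(CH₃)–OBz loses PhCOO⁻: pKₐ(C₆H₅COOH) ≈ 4.2

PhCH(CH₃)–N₂⁺ > PhCH(CH₃)–OTf > PhCH(CH₃)–OClO₃ > PhCH(CH₃)–Cl > PhCH(CH₃)–ONO₂ > PhCH(CH₃)–OBz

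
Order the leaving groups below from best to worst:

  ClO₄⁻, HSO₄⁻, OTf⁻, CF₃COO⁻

OTf⁻ > ClO₄⁻ > HSO₄⁻ > CF₃COO⁻

OTf⁻: pKₐ(CF₃SO₃H (triflic acid)) ≈ -14
ClO₄⁻: pKₐ(HClO₄) ≈ -10
HSO₄⁻: pKₐ(H₂SO₄) ≈ -3
CF₃COO⁻: pKₐ(CF₃COOH) ≈ 0.2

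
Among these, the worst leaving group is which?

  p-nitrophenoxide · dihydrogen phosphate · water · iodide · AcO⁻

p-nitrophenoxide

The more stable X⁻ (or X) is on its own — i.e. the weaker a base it is — the better a leaving group it makes.
iodide: pKₐ(HI) ≈ -10
water: pKₐ(H₃O⁺) ≈ -1.7
dihydrogen phosphate: pKₐ(H₃PO₄) ≈ 2.1
AcO⁻: pKₐ(CH₃COOH) ≈ 4.8
p-nitrophenoxide: pKₐ(p-nitrophenol) ≈ 7.2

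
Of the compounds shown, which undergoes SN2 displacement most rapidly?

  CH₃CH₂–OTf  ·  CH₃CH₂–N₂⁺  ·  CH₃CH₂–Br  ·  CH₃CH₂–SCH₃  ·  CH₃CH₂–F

Same R in every case — rank the leaving groups.
A good leaving group is a weak base: the lower the pKₐ of its conjugate acid, the more readily it departs.
CH₃CH₂–N₂⁺ loses N₂: no meaningful conjugate acid; N₂ departs as an exceptionally stable neutral molecule
CH₃CH₂–OTf loses OTf⁻: pKₐ(CF₃SO₃H (triflic acid)) ≈ -14
CH₃CH₂–Br loses Br⁻: pKₐ(HBr) ≈ -9
CH₃CH₂–F loses F⁻: pKₐ(HF) ≈ 3.2
CH₃CH₂–SCH₃ loses RS⁻: pKₐ(RSH (a thiol)) ≈ 10.5

CH₃CH₂–N₂⁺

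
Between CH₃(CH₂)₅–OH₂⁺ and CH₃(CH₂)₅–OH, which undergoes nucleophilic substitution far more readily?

CH₃(CH₂)₅–OH₂⁺

From CH₃(CH₂)₅–OH the departing group would be OH⁻ (pKₐ(H₂O) ≈ 15.7). Strong base; essentially never leaves without prior activation.
From CH₃(CH₂)₅–OH₂⁺ the leaving group is H₂O (pKₐ(H₃O⁺) ≈ -1.7). Neutral; leaves from a protonated alcohol (R–OH₂⁺).
(In practice CH₃(CH₂)₅–OH₂⁺ is made from CH₃(CH₂)₅–OH by protonation with strong acid, converting the leaving group from hydroxide to neutral water.)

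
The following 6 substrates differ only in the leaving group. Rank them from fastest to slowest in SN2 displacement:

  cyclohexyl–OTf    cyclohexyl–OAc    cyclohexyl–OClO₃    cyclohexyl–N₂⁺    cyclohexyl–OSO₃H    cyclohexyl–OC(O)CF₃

cyclohexyl–N₂⁺ > cyclohexyl–OTf > cyclohexyl–OClO₃ > cyclohexyl–OSO₃H > cyclohexyl–OC(O)CF₃ > cyclohexyl–OAc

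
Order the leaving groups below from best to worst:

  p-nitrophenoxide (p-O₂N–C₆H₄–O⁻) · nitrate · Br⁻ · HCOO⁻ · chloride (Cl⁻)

Rank by basicity of the departing species: weakest base leaves most easily.
Br⁻: pKₐ(HBr) ≈ -9 — weak base; good leaving group
chloride (Cl⁻): pKₐ(HCl) ≈ -7
nitrate: pKₐ(HNO₃) ≈ -1.3
HCOO⁻: pKₐ(HCOOH) ≈ 3.8 — resonance-stabilised carboxylate
p-nitrophenoxide (p-O₂N–C₆H₄–O⁻): pKₐ(p-nitrophenol) ≈ 7.2 — nitro group delocalises the charge; the classic chromogenic LG

Br⁻ > chloride (Cl⁻) > nitrate > HCOO⁻ > p-nitrophenoxide (p-O₂N–C₆H₄–O⁻)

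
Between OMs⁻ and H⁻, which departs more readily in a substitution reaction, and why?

OMs⁻ is the better leaving group.
pKₐ(CH₃SO₃H (MsOH)) ≈ -1.9 versus pKₐ(H₂) ≈ 36: OMs⁻ is the much weaker base.
Resonance-delocalised alkanesulfonate.

OMs⁻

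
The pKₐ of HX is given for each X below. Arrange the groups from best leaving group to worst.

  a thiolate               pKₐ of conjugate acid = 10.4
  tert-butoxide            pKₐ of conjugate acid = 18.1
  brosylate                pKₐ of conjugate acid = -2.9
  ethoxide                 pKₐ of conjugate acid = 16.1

brosylate > a thiolate > ethoxide > tert-butoxide

Lower conjugate-acid pKₐ ⇒ weaker base ⇒ better leaving group.
Sorting by the given values: brosylate (-2.9), a thiolate (10.4), ethoxide (16.1), tert-butoxide (18.1).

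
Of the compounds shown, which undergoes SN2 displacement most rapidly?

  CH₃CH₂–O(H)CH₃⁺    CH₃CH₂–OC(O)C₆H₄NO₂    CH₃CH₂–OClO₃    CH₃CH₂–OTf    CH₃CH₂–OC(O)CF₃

The skeletons are identical, so relative rate is governed entirely by leaving-group ability.
Leaving-group ability tracks the stability of the departed species; conjugate-acid pKₐ is the usual yardstick (lower pKₐ → better LG).
CH₃CH₂–OTf loses OTf⁻: pKₐ(CF₃SO₃H (triflic acid)) ≈ -14
CH₃CH₂–OClO₃ loses ClO₄⁻: pKₐ(HClO₄) ≈ -10
CH₃CH₂–O(H)CH₃⁺ loses R'OH: pKₐ(R'OH₂⁺) ≈ -2.4
CH₃CH₂–OC(O)CF₃ loses CF₃COO⁻: pKₐ(CF₃COOH) ≈ 0.2
CH₃CH₂–OC(O)C₆H₄NO₂ loses p-O₂N–C₆H₄–COO⁻: pKₐ(p-nitrobenzoic acid) ≈ 3.4

CH₃CH₂–OTf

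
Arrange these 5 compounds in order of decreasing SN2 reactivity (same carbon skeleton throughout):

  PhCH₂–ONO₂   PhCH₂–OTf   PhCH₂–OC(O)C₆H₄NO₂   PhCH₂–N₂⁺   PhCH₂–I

PhCH₂–N₂⁺ > PhCH₂–OTf > PhCH₂–I > PhCH₂–ONO₂ > PhCH₂–OC(O)C₆H₄NO₂

Identical carbon frameworks mean the comparison reduces to leaving-group quality.
Rank by basicity of the departing species: weakest base leaves most easily.
PhCH₂–N₂⁺ loses N₂: no meaningful conjugate acid; N₂ departs as an exceptionally stable neutral molecule
PhCH₂–OTf loses OTf⁻: pKₐ(CF₃SO₃H (triflic acid)) ≈ -14
PhCH₂–I loses I⁻: pKₐ(HI) ≈ -10
PhCH₂–ONO₂ loses NO₃⁻: pKₐ(HNO₃) ≈ -1.3
PhCH₂–OC(O)C₆H₄NO₂ loses p-O₂N–C₆H₄–COO⁻: pKₐ(p-nitrobenzoic acid) ≈ 3.4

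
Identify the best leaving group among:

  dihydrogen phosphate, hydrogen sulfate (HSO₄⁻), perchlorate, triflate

triflate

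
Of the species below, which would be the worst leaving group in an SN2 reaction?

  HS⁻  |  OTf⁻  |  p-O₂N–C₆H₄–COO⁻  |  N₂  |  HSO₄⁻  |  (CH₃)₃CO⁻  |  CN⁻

A good leaving group is a weak base: the lower the pKₐ of its conjugate acid, the more readily it departs.
N₂: no meaningful conjugate acid; N₂ departs as an exceptionally stable neutral molecule
OTf⁻: pKₐ(CF₃SO₃H (triflic acid)) ≈ -14
HSO₄⁻: pKₐ(H₂SO₄) ≈ -3
p-O₂N–C₆H₄–COO⁻: pKₐ(p-nitrobenzoic acid) ≈ 3.4
HS⁻: pKₐ(H₂S) ≈ 7
CN⁻: pKₐ(HCN) ≈ 9.2
(CH₃)₃CO⁻: pKₐ(t-BuOH) ≈ 18

(CH₃)₃CO⁻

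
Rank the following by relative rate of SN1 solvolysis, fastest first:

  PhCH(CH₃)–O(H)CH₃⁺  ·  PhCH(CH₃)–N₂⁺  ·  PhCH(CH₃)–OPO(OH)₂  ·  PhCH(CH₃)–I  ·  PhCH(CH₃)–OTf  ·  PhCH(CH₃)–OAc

PhCH(CH₃)–N₂⁺ > PhCH(CH₃)–OTf > PhCH(CH₃)–I > PhCH(CH₃)–O(H)CH₃⁺ > PhCH(CH₃)–OPO(OH)₂ > PhCH(CH₃)–OAc

With the same alkyl group throughout, only the leaving group differentiates the rates.
A good leaving group is a weak base: the lower the pKₐ of its conjugate acid, the more readily it departs.
PhCH(CH₃)–N₂⁺ loses N₂: no meaningful conjugate acid; N₂ departs as an exceptionally stable neutral molecule
PhCH(CH₃)–OTf loses OTf⁻: pKₐ(CF₃SO₃H (triflic acid)) ≈ -14
PhCH(CH₃)–I loses I⁻: pKₐ(HI) ≈ -10
PhCH(CH₃)–O(H)CH₃⁺ loses R'OH: pKₐ(R'OH₂⁺) ≈ -2.4
PhCH(CH₃)–OPO(OH)₂ loses H₂PO₄⁻: pKₐ(H₃PO₄) ≈ 2.1
PhCH(CH₃)–OAc loses AcO⁻: pKₐ(CH₃COOH) ≈ 4.8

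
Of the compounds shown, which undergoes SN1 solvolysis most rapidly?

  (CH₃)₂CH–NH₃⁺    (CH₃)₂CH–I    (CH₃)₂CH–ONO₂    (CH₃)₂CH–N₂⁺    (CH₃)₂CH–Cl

(CH₃)₂CH–N₂⁺

With the same alkyl group throughout, only the leaving group differentiates the rates.
Rank by basicity of the departing species: weakest base leaves most easily.
(CH₃)₂CH–N₂⁺ loses N₂: no meaningful conjugate acid; N₂ departs as an exceptionally stable neutral molecule
(CH₃)₂CH–I loses I⁻: pKₐ(HI) ≈ -10
(CH₃)₂CH–Cl loses Cl⁻: pKₐ(HCl) ≈ -7
(CH₃)₂CH–ONO₂ loses NO₃⁻: pKₐ(HNO₃) ≈ -1.3
(CH₃)₂CH–NH₃⁺ loses NH₃: pKₐ(NH₄⁺) ≈ 9.2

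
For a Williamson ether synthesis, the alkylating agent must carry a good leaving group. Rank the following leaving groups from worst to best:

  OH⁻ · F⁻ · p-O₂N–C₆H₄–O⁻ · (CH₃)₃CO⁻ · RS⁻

Rank by basicity of the departing species: weakest base leaves most easily.
F⁻: pKₐ(HF) ≈ 3.2
p-O₂N–C₆H₄–O⁻: pKₐ(p-nitrophenol) ≈ 7.2 — nitro group delocalises the charge; the classic chromogenic LG
RS⁻: pKₐ(RSH (a thiol)) ≈ 10.5
OH⁻: pKₐ(H₂O) ≈ 15.7
(CH₃)₃CO⁻: pKₐ(t-BuOH) ≈ 18 — bulky, strongly basic alkoxide
The question asks for worst first, so the sequence is read in increasing leaving-group ability.

(CH₃)₃CO⁻ < OH⁻ < RS⁻ < p-O₂N–C₆H₄–O⁻ < F⁻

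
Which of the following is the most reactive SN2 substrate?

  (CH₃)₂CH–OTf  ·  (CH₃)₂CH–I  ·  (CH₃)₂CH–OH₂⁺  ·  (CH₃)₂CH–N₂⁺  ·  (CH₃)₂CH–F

(CH₃)₂CH–N₂⁺

With the same alkyl group throughout, only the leaving group differentiates the rates.
Leaving-group ability tracks the stability of the departed species; conjugate-acid pKₐ is the usual yardstick (lower pKₐ → better LG).
(CH₃)₂CH–N₂⁺ loses N₂: no meaningful conjugate acid; N₂ departs as an exceptionally stable neutral molecule
(CH₃)₂CH–OTf loses OTf⁻: pKₐ(CF₃SO₃H (triflic acid)) ≈ -14
(CH₃)₂CH–I loses I⁻: pKₐ(HI) ≈ -10
(CH₃)₂CH–OH₂⁺ loses H₂O: pKₐ(H₃O⁺) ≈ -1.7
(CH₃)₂CH–F loses F⁻: pKₐ(HF) ≈ 3.2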